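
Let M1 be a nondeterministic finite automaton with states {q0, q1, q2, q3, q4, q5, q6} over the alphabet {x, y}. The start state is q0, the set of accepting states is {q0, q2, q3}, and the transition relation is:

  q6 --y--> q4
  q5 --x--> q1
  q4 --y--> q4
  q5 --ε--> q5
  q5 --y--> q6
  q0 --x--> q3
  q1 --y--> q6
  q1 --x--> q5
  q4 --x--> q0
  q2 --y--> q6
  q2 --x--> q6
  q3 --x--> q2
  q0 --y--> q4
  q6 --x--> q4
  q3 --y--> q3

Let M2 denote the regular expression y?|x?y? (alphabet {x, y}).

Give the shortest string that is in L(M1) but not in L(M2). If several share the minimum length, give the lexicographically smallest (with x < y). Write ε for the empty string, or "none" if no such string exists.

The string xx is accepted by M1 but not by M2.
No shorter string lies in the difference, and xx is the lexicographically first length-2 string in L(M1) \ L(M2).

xx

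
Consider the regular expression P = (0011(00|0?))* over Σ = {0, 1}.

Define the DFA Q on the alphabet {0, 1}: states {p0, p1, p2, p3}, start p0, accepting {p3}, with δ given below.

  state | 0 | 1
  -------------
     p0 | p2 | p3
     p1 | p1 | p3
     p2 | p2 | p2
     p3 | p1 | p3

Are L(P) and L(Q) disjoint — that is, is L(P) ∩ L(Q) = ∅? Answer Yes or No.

Converting the expression P to a DFA (subset construction, then merging equivalent states) gives the minimal DFA with states {r0, r1, r2, r3, r4, r5, r6, r7, r8}, start state r0, accepting states {r0, r5, r6, r7} and transitions r0: 0→r1, 1→r2; r1: 0→r3, 1→r2; r2: 0→r2, 1→r2; r3: 0→r2, 1→r4; r4: 0→r2, 1→r5; r5: 0→r6, 1→r2; r6: 0→r7, 1→r2; r7: 0→r8, 1→r4; r8: 0→r3, 1→r4.
Exploring the product automaton P × Q from the start pair (r0, p0), following both machines on each input symbol, reaches 11 state pairs: (r0, p0), (r1, p2), (r2, p3), (r3, p2), (r2, p2), (r2, p1), (r4, p2), (r5, p2), (r6, p2), (r7, p2), (r8, p2).
P accepts in {r0, r5, r6, r7} and Q accepts in {p3}; no reachable pair has both components accepting, so no string drives both machines to acceptance simultaneously and L(P) ∩ L(Q) = ∅.
So no string is accepted by both, and the intersection is empty.

Yes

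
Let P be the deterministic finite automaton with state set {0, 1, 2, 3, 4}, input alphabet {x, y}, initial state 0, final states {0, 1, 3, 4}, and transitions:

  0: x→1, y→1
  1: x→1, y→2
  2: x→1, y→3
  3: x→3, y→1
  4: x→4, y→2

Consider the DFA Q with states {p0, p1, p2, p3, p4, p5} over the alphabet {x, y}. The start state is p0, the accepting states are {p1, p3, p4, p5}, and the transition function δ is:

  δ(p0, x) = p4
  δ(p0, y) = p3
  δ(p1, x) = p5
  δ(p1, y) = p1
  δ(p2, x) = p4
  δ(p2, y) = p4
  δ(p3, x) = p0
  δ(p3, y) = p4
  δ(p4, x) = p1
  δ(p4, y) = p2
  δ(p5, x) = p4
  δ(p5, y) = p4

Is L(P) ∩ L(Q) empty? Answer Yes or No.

The string x is accepted by both P and Q.
Hence L(P) ∩ L(Q) ≠ ∅.

No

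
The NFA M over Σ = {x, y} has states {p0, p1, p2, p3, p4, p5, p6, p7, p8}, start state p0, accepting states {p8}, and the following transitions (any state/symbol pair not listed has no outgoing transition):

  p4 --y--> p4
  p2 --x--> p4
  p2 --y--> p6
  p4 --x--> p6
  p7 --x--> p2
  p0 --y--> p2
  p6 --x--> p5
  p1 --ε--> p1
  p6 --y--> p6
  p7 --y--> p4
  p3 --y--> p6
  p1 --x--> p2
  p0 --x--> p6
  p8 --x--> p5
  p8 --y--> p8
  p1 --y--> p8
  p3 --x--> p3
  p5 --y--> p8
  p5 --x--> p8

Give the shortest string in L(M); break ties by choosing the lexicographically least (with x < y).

xxx

A breadth-first search from p0 reaches an accepting state first via the path p0 → p6 → p5 → p8 on input xxx.
No string of length < 3 is accepted (BFS exhausts all shorter strings without reaching an accepting state), and xxx is the lexicographically least accepting string of length 3.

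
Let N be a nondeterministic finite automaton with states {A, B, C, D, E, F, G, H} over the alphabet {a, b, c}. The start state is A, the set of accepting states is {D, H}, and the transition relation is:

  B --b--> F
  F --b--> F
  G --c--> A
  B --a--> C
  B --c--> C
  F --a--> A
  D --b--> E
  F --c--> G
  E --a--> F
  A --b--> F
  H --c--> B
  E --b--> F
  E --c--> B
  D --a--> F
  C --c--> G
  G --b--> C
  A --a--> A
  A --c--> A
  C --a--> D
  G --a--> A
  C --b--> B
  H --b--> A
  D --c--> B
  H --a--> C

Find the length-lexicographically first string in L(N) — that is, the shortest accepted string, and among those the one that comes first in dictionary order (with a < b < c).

bcba

A breadth-first search from A reaches an accepting state first via the path A → F → G → C → D on input bcba.
No string of length < 4 is accepted (BFS exhausts all shorter strings without reaching an accepting state), and bcba is the lexicographically least accepting string of length 4.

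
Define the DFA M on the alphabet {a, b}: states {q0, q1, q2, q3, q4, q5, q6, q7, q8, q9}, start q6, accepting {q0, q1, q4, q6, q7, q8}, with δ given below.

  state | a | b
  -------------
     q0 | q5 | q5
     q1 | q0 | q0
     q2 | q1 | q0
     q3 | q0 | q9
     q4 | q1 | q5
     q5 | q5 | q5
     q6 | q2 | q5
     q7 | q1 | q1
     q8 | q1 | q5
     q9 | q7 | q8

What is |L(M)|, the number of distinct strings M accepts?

5

The useful subgraph on states {q0, q1, q2, q6} is acyclic, so L(M) is finite; the longest accepting path visits 4 useful states, giving maximum string length 3.
Counting accepting paths from q6 by length: 1 of length 0, 2 of length 2, 2 of length 3. Total 5.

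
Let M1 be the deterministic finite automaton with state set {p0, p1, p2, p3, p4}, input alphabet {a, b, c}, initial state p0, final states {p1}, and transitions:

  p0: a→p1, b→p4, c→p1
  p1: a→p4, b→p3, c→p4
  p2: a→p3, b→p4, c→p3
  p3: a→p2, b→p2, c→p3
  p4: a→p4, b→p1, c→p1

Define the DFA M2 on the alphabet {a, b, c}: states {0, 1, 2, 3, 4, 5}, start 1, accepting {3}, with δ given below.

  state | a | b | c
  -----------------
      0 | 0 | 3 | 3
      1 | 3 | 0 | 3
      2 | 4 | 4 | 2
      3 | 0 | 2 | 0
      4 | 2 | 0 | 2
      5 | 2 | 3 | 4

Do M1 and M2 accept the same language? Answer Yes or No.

Exploring the product automaton M1 × M2 from the start pair (p0, 1), following both machines on each input symbol, reaches 5 state pairs: (p0, 1), (p1, 3), (p4, 0), (p3, 2), (p2, 4).
M1 accepts in {p1} and M2 accepts in {3}. In every reachable pair the two components are either both accepting — (p1, 3) — or both non-accepting, so no string is accepted by exactly one of the machines: L(M1) \ L(M2) and L(M2) \ L(M1) are both empty.
Hence every string is accepted by M1 iff it is accepted by M2, and the two languages coincide.

Yes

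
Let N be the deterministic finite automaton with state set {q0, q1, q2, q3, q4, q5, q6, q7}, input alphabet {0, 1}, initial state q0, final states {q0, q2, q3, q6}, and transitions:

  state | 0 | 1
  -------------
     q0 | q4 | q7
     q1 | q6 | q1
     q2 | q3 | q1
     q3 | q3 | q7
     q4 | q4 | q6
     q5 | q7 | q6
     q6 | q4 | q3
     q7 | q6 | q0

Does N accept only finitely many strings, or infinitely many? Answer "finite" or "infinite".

State q4 is reachable from the start and can reach an accepting state, and it lies on the cycle q4 → q4.
Traversing that cycle any number of times yields accepted strings of unbounded length, so the language is infinite.

infinite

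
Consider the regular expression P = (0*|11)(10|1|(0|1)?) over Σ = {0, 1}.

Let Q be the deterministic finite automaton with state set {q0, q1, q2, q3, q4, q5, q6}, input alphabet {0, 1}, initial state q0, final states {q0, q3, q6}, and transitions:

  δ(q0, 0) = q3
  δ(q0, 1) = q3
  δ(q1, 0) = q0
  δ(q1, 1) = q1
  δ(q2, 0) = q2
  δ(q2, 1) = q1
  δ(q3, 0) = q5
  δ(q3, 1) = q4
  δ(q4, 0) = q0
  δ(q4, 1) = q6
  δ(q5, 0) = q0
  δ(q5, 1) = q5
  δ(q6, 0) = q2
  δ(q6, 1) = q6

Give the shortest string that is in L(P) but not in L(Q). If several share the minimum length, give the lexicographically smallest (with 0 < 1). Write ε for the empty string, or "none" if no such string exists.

00

The string 00 is accepted by P but not by Q.
No shorter string lies in the difference, and 00 is the lexicographically first length-2 string in L(P) \ L(Q).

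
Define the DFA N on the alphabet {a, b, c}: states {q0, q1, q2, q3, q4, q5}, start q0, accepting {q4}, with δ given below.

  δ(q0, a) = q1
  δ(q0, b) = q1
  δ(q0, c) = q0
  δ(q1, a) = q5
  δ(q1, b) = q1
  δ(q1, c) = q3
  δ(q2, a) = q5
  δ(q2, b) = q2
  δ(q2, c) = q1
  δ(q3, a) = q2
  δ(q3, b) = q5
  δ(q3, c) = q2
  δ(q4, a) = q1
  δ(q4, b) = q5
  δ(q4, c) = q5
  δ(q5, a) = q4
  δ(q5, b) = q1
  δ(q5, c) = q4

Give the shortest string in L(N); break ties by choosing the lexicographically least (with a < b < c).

aaa

A breadth-first search from q0 reaches an accepting state first via the path q0 → q1 → q5 → q4 on input aaa.
No string of length < 3 is accepted (BFS exhausts all shorter strings without reaching an accepting state), and aaa is the lexicographically least accepting string of length 3.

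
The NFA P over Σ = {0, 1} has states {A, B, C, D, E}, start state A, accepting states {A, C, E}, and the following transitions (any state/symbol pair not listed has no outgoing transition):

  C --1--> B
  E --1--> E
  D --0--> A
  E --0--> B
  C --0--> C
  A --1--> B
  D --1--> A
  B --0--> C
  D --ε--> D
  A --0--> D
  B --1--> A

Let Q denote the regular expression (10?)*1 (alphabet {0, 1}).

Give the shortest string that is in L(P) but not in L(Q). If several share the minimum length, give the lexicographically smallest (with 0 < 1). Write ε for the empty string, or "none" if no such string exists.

The empty string ε is accepted by P but not by Q.
Since ε is the unique shortest string, it is the required witness.

ε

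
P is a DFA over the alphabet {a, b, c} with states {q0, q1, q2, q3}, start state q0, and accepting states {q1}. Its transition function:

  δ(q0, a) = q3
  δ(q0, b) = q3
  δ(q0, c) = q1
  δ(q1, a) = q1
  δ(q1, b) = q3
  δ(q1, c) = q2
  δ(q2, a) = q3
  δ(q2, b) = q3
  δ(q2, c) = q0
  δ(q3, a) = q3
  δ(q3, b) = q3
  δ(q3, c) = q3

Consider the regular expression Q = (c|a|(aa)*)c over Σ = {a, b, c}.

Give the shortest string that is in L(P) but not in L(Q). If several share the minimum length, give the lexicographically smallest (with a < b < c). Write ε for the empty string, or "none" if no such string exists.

The string ca is accepted by P but not by Q.
No shorter string lies in the difference, and ca is the lexicographically first length-2 string in L(P) \ L(Q).

ca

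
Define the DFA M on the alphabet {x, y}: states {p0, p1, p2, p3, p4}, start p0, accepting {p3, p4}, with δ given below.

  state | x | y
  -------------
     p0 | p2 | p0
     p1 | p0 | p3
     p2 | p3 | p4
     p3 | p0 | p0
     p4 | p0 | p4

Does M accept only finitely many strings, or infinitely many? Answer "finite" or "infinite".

infinite

State p0 is reachable from the start and can reach an accepting state, and it lies on the cycle p0 → p0.
Traversing that cycle any number of times yields accepted strings of unbounded length, so the language is infinite.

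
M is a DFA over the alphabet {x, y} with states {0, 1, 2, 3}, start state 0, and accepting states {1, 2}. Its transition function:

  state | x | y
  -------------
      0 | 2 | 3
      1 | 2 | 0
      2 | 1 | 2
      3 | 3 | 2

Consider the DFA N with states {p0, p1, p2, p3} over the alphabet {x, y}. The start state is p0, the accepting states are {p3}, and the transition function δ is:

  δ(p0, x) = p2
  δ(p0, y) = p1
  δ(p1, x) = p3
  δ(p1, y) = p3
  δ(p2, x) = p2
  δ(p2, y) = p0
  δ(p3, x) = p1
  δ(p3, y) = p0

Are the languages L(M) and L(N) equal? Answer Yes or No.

No

The string x is accepted by M but rejected by N.
So L(M) ≠ L(N).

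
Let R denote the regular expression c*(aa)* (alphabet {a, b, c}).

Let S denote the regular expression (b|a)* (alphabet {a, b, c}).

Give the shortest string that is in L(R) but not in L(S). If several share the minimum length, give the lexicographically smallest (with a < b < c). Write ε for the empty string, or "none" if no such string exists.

c

The string c is accepted by R but not by S.
No shorter string lies in the difference, and c is the lexicographically first length-1 string in L(R) \ L(S).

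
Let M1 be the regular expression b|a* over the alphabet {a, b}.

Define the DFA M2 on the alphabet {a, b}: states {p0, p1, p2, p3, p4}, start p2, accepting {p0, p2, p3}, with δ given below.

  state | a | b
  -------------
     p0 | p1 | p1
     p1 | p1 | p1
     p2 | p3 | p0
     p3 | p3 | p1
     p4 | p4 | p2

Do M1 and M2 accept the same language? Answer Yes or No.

Converting the expression M1 to a DFA (subset construction, then merging equivalent states) gives the minimal DFA with states {r0, r1, r2, r3}, start state r0, accepting states {r0, r1, r2} and transitions r0: a→r1, b→r2; r1: a→r1, b→r3; r2: a→r3, b→r3; r3: a→r3, b→r3.
Exploring the product automaton M1 × M2 from the start pair (r0, p2), following both machines on each input symbol, reaches 4 state pairs: (r0, p2), (r1, p3), (r2, p0), (r3, p1).
M1 accepts in {r0, r1, r2} and M2 accepts in {p0, p2, p3}. In every reachable pair the two components are either both accepting — (r0, p2), (r1, p3), (r2, p0) — or both non-accepting, so no string is accepted by exactly one of the machines: L(M1) \ L(M2) and L(M2) \ L(M1) are both empty.
Hence every string is accepted by M1 iff it is accepted by M2, and the two languages coincide.

Yes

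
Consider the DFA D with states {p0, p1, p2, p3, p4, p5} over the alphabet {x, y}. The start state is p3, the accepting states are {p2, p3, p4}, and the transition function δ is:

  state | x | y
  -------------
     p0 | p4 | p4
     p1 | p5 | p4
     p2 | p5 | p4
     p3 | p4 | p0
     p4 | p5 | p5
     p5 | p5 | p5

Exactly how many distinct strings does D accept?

4

The useful subgraph on states {p0, p3, p4} is acyclic, so L(D) is finite; the longest accepting path visits 3 useful states, giving maximum string length 2.
Counting accepting paths from p3 by length: 1 of length 0, 1 of length 1, 2 of length 2. Total 4.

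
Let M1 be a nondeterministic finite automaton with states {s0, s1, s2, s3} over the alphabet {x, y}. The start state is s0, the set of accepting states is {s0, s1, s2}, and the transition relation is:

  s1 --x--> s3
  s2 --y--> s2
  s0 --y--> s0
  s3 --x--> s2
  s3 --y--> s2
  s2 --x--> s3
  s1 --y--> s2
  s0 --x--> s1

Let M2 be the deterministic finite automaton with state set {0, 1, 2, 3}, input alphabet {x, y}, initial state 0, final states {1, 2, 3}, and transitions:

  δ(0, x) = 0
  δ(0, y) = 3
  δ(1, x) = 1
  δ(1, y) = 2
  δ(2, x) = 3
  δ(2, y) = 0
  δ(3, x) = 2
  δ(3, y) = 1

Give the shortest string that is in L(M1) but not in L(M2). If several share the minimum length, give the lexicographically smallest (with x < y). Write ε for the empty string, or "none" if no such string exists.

The empty string ε is accepted by M1 but not by M2.
Since ε is the unique shortest string, it is the required witness.

ε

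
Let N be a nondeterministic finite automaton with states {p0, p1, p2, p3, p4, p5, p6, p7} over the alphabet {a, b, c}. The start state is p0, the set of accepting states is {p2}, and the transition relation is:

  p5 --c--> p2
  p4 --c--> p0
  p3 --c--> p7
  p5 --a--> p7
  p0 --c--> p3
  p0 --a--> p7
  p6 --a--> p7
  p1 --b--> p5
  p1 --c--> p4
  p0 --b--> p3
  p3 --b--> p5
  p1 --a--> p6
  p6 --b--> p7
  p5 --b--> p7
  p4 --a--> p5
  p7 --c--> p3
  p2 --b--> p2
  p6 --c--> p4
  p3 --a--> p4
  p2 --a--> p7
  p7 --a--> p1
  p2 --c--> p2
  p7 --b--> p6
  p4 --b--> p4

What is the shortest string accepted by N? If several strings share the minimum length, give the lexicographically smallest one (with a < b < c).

A breadth-first search from p0 reaches an accepting state first via the path p0 → p3 → p5 → p2 on input bbc.
No string of length < 3 is accepted (BFS exhausts all shorter strings without reaching an accepting state), and bbc is the lexicographically least accepting string of length 3.

bbc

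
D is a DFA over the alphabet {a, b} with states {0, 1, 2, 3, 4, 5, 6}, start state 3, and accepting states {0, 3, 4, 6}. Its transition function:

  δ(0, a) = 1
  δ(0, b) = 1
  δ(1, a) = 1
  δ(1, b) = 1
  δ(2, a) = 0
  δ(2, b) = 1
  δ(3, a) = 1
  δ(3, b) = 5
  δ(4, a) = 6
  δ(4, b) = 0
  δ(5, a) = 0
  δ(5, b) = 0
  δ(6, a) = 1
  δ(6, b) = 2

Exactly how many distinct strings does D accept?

3

The useful subgraph on states {0, 3, 5} is acyclic, so L(D) is finite; the longest accepting path visits 3 useful states, giving maximum string length 2.
Counting accepting paths from 3 by length: 1 of length 0, 2 of length 2. Total 3.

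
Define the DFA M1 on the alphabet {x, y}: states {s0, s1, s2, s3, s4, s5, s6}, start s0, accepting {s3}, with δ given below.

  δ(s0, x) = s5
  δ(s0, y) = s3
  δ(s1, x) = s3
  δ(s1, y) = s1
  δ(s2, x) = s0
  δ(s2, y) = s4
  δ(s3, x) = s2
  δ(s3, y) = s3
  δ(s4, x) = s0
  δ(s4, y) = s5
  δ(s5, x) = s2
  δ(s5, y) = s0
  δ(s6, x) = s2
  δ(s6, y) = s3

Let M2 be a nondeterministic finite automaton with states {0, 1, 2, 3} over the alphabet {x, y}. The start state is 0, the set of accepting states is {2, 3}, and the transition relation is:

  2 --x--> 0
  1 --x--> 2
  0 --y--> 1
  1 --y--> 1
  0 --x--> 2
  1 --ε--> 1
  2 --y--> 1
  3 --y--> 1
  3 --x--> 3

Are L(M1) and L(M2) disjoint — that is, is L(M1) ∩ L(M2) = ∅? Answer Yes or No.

Exploring the product automaton M1 × M2 from the start pair (s0, 0), following both machines on each input symbol, reaches 10 state pairs: (s0, 0), (s5, 2), (s3, 1), (s2, 0), (s0, 1), (s2, 2), (s0, 2), (s4, 1), (s5, 0), (s5, 1).
M1 accepts in {s3} and M2 accepts in {2, 3}; no reachable pair has both components accepting, so no string drives both machines to acceptance simultaneously and L(M1) ∩ L(M2) = ∅.
So no string is accepted by both, and the intersection is empty.

Yes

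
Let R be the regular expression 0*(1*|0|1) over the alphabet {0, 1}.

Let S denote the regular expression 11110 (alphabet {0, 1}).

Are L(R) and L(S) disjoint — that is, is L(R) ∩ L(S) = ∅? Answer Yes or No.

Yes

Converting the expression R to a DFA (subset construction, then merging equivalent states) gives the minimal DFA with states {r0, r1, r2}, start state r0, accepting states {r0, r1} and transitions r0: 0→r0, 1→r1; r1: 0→r2, 1→r1; r2: 0→r2, 1→r2.
Converting the expression S to a DFA (subset construction, then merging equivalent states) gives the minimal DFA with states {s0, s1, s2, s3, s4, s5, s6}, start state s0, accepting states {s6} and transitions s0: 0→s1, 1→s2; s1: 0→s1, 1→s1; s2: 0→s1, 1→s3; s3: 0→s1, 1→s4; s4: 0→s1, 1→s5; s5: 0→s6, 1→s1; s6: 0→s1, 1→s1.
Exploring the product automaton R × S from the start pair (r0, s0), following both machines on each input symbol, reaches 9 state pairs: (r0, s0), (r0, s1), (r1, s2), (r1, s1), (r2, s1), (r1, s3), (r1, s4), (r1, s5), (r2, s6).
R accepts in {r0, r1} and S accepts in {s6}; no reachable pair has both components accepting, so no string drives both machines to acceptance simultaneously and L(R) ∩ L(S) = ∅.
So no string is accepted by both, and the intersection is empty.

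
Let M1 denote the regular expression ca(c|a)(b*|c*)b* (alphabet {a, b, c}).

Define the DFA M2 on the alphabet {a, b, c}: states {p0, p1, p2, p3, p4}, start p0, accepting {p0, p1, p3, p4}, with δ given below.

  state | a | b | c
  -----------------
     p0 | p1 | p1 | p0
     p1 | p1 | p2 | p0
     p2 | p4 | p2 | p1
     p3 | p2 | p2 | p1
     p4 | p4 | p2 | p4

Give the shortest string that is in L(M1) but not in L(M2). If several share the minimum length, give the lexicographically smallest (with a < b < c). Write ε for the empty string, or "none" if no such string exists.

The string caab is accepted by M1 but not by M2.
No shorter string lies in the difference, and caab is the lexicographically first length-4 string in L(M1) \ L(M2).

caab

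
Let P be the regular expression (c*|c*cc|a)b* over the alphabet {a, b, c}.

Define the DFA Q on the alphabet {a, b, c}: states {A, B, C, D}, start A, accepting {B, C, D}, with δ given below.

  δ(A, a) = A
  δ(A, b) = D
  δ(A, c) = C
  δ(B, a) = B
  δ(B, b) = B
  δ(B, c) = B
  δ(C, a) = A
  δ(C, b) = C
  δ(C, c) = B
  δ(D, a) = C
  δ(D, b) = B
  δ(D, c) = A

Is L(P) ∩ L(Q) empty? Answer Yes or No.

The string b is accepted by both P and Q.
Hence L(P) ∩ L(Q) ≠ ∅.

No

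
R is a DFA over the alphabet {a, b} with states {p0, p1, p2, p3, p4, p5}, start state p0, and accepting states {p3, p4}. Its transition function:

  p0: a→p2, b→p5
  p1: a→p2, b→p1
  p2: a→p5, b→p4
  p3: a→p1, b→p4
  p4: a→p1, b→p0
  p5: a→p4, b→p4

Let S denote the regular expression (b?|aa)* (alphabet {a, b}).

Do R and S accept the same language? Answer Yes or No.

The string ab is accepted by R but rejected by S.
So L(R) ≠ L(S).

No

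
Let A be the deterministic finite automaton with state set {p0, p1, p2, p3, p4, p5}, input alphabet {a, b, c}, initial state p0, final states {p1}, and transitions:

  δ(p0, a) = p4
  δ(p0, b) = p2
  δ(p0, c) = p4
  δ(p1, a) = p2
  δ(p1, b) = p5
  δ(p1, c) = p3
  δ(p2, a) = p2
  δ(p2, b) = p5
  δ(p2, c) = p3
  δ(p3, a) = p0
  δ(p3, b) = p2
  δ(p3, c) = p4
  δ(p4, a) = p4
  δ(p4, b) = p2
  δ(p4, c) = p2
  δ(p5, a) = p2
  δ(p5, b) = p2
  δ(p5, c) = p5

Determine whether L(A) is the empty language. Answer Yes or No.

Yes

The states reachable from the start state are {p0, p2, p3, p4, p5}.
None of the accepting states {p1} is reachable, so no string is accepted and L(A) = ∅.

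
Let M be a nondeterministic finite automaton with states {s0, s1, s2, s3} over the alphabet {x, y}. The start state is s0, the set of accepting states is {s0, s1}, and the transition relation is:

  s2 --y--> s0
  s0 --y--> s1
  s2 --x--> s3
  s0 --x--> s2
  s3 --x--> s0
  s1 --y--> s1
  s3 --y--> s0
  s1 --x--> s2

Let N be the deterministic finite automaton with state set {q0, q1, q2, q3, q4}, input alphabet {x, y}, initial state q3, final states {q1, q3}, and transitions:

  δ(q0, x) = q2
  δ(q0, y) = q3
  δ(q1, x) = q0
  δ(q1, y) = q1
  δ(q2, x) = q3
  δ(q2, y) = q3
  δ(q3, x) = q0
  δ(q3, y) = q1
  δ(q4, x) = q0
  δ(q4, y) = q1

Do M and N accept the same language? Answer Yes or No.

Yes

Exploring the product automaton M × N from the start pair (s0, q3), following both machines on each input symbol, reaches 4 state pairs: (s0, q3), (s2, q0), (s1, q1), (s3, q2).
M accepts in {s0, s1} and N accepts in {q1, q3}. In every reachable pair the two components are either both accepting — (s0, q3), (s1, q1) — or both non-accepting, so no string is accepted by exactly one of the machines: L(M) \ L(N) and L(N) \ L(M) are both empty.
Hence every string is accepted by M iff it is accepted by N, and the two languages coincide.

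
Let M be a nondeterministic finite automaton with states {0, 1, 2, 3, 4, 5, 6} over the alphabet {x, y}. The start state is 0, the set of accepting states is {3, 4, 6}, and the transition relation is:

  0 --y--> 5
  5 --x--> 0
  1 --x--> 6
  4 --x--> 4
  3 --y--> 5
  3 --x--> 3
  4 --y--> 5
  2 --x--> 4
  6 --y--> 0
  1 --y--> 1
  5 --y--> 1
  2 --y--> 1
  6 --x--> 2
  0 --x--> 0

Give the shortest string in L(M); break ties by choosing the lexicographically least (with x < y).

yyx

A breadth-first search from 0 reaches an accepting state first via the path 0 → 5 → 1 → 6 on input yyx.
No string of length < 3 is accepted (BFS exhausts all shorter strings without reaching an accepting state), and yyx is the lexicographically least accepting string of length 3.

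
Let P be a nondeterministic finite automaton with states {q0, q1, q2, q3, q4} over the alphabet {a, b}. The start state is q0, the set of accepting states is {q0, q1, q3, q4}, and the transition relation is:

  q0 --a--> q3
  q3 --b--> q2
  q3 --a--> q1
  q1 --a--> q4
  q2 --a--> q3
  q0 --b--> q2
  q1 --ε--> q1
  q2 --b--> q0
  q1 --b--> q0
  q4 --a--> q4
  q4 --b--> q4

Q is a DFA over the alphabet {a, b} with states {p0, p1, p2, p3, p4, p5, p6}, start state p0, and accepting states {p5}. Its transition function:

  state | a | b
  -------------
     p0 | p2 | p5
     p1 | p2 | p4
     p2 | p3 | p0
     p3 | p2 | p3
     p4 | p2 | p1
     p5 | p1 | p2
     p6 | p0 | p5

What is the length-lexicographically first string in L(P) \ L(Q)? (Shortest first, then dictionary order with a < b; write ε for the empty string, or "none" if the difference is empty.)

ε

The empty string ε is accepted by P but not by Q.
Since ε is the unique shortest string, it is the required witness.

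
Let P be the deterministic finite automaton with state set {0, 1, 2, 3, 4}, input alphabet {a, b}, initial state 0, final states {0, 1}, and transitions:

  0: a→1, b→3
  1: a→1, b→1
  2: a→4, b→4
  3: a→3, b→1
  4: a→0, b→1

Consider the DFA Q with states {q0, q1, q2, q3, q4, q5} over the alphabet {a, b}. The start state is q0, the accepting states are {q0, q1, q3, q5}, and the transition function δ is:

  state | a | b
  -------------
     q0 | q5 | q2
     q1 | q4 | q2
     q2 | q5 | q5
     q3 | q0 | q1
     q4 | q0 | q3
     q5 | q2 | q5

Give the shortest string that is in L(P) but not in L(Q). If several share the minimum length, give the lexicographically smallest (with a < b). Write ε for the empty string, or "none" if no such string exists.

aa

The string aa is accepted by P but not by Q.
No shorter string lies in the difference, and aa is the lexicographically first length-2 string in L(P) \ L(Q).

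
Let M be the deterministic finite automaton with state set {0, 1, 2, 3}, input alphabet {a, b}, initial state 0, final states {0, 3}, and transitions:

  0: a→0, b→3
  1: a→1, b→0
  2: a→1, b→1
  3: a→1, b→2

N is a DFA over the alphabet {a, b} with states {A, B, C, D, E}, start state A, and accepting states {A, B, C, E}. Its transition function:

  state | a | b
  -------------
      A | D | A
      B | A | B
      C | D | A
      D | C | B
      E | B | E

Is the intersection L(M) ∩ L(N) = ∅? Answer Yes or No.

The empty string ε is accepted by both M and N.
Hence L(M) ∩ L(N) ≠ ∅.

No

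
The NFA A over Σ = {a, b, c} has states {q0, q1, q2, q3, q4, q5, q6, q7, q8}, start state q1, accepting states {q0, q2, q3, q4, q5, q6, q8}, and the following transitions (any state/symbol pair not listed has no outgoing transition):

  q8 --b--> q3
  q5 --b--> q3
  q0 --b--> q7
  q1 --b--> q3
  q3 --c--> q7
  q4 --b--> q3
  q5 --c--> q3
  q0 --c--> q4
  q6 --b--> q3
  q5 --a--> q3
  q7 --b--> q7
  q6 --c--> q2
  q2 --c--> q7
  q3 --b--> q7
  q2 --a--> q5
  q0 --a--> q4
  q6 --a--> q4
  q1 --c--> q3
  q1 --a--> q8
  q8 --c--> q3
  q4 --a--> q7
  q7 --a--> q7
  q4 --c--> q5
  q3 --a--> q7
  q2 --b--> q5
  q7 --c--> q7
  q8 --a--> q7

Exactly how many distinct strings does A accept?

5

The useful subgraph on states {q1, q3, q8} is acyclic, so L(A) is finite; the longest accepting path visits 3 useful states, giving maximum string length 2.
Counting accepting paths from q1 by length: 3 of length 1, 2 of length 2. Total 5.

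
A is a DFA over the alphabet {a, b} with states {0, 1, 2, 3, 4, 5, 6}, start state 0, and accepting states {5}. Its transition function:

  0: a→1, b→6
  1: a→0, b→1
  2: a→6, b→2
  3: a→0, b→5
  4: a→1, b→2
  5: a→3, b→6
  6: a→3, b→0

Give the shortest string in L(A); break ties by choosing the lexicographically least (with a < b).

bab

A breadth-first search from 0 reaches an accepting state first via the path 0 → 6 → 3 → 5 on input bab.
No string of length < 3 is accepted (BFS exhausts all shorter strings without reaching an accepting state), and bab is the lexicographically least accepting string of length 3.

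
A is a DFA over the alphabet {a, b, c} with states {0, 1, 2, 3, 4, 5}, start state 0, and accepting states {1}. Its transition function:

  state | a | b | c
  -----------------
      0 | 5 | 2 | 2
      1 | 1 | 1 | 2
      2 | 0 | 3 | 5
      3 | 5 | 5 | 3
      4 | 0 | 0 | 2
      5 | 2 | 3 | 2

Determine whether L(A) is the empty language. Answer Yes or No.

The states reachable from the start state are {0, 2, 3, 5}.
None of the accepting states {1} is reachable, so no string is accepted and L(A) = ∅.

Yes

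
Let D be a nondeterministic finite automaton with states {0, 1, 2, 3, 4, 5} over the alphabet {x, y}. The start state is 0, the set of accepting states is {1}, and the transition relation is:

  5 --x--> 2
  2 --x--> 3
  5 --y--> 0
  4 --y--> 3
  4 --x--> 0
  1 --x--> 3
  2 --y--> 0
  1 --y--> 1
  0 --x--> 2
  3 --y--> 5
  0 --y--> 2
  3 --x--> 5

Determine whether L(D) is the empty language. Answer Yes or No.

The states reachable from the start state are {0, 2, 3, 5}.
None of the accepting states {1} is reachable, so no string is accepted and L(D) = ∅.

Yes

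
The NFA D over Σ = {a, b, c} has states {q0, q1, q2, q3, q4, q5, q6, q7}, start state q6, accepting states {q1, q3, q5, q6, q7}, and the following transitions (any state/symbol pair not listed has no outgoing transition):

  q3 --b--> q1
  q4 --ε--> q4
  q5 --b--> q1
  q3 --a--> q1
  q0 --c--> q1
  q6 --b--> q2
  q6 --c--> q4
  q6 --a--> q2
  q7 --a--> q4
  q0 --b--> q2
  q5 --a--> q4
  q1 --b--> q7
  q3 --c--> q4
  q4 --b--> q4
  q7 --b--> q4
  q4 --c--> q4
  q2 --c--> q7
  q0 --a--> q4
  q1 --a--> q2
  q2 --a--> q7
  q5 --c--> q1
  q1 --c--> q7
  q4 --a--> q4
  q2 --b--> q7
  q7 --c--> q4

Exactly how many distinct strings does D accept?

The useful subgraph on states {q2, q6, q7} is acyclic, so L(D) is finite; the longest accepting path visits 3 useful states, giving maximum string length 2.
Counting accepting paths from q6 by length: 1 of length 0, 6 of length 2. Total 7.

7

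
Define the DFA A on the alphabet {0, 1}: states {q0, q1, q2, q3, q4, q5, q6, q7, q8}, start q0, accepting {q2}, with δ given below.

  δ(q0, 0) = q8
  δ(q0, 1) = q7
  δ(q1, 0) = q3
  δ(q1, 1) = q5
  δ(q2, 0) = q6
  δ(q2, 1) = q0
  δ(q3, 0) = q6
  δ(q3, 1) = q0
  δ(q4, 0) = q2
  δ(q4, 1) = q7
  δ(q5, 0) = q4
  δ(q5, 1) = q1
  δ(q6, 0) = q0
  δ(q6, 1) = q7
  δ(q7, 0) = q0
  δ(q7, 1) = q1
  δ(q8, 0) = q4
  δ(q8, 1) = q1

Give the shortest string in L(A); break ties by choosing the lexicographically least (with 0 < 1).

000

A breadth-first search from q0 reaches an accepting state first via the path q0 → q8 → q4 → q2 on input 000.
No string of length < 3 is accepted (BFS exhausts all shorter strings without reaching an accepting state), and 000 is the lexicographically least accepting string of length 3.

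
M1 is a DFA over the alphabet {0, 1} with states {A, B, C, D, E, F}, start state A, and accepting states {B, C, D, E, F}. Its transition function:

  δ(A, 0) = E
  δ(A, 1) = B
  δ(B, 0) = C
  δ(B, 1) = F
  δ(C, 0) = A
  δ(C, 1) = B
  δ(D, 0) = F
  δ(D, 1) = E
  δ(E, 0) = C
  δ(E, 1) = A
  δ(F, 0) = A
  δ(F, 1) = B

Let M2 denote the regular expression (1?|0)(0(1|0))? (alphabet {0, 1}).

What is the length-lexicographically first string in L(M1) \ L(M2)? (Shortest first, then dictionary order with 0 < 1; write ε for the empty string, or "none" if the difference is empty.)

10

The string 10 is accepted by M1 but not by M2.
No shorter string lies in the difference, and 10 is the lexicographically first length-2 string in L(M1) \ L(M2).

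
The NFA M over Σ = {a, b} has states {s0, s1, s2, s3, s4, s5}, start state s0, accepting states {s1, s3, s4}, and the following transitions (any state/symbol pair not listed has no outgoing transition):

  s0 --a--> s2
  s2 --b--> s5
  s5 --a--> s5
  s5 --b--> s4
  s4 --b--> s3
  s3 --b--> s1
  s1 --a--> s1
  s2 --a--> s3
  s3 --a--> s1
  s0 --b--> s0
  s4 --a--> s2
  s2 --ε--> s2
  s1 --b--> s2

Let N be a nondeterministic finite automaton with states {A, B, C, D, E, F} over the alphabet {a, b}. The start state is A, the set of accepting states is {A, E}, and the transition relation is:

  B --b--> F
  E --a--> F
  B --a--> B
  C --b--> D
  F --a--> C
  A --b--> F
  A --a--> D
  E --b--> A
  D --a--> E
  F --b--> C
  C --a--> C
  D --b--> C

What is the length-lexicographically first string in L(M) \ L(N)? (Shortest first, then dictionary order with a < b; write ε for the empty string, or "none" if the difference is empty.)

aaa

The string aaa is accepted by M but not by N.
No shorter string lies in the difference, and aaa is the lexicographically first length-3 string in L(M) \ L(N).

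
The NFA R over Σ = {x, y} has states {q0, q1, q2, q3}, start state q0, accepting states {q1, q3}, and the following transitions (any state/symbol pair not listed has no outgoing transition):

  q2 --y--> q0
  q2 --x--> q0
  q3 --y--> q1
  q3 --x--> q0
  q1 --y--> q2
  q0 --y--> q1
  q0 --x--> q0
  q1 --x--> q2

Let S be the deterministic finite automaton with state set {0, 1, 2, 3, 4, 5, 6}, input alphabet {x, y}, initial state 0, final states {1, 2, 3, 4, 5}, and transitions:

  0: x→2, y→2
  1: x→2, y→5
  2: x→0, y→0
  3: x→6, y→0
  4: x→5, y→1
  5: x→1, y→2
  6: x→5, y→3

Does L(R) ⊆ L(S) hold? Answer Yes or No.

No

The string xy is in L(R) but not in L(S).
So L(R) ⊄ L(S).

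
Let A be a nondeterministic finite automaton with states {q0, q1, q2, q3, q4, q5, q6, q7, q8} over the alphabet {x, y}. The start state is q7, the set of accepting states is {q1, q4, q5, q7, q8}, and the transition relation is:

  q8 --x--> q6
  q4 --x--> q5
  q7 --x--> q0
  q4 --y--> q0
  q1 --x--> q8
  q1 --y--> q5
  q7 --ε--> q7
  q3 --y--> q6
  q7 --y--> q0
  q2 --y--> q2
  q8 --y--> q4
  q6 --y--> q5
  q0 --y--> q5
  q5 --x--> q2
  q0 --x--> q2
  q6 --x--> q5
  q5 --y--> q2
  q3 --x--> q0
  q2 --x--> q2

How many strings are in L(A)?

3

The useful subgraph on states {q0, q5, q7} is acyclic, so L(A) is finite; the longest accepting path visits 3 useful states, giving maximum string length 2.
Counting accepting paths from q7 by length: 1 of length 0, 2 of length 2. Total 3.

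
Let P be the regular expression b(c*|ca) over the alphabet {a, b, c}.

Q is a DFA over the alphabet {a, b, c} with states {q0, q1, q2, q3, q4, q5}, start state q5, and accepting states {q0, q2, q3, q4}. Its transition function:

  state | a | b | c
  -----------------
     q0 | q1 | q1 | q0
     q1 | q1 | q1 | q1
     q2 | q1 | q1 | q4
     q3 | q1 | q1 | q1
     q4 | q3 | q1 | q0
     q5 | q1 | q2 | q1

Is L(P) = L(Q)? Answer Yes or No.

Converting the expression P to a DFA (subset construction, then merging equivalent states) gives the minimal DFA with states {p0, p1, p2, p3, p4, p5}, start state p0, accepting states {p2, p3, p4, p5} and transitions p0: a→p1, b→p2, c→p1; p1: a→p1, b→p1, c→p1; p2: a→p1, b→p1, c→p3; p3: a→p4, b→p1, c→p5; p4: a→p1, b→p1, c→p1; p5: a→p1, b→p1, c→p5.
Exploring the product automaton P × Q from the start pair (p0, q5), following both machines on each input symbol, reaches 6 state pairs: (p0, q5), (p1, q1), (p2, q2), (p3, q4), (p4, q3), (p5, q0).
P accepts in {p2, p3, p4, p5} and Q accepts in {q0, q2, q3, q4}. In every reachable pair the two components are either both accepting — (p2, q2), (p3, q4), (p4, q3), (p5, q0) — or both non-accepting, so no string is accepted by exactly one of the machines: L(P) \ L(Q) and L(Q) \ L(P) are both empty.
Hence every string is accepted by P iff it is accepted by Q, and the two languages coincide.

Yes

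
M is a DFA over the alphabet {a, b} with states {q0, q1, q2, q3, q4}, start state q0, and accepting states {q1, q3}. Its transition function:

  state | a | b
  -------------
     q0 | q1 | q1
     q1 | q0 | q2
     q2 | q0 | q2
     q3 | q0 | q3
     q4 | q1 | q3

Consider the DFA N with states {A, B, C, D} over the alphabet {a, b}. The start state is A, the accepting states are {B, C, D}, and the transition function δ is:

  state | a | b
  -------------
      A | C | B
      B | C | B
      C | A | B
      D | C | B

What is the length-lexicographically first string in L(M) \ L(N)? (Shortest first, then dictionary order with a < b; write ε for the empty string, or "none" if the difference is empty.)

The string baa is accepted by M but not by N.
No shorter string lies in the difference, and baa is the lexicographically first length-3 string in L(M) \ L(N).

baa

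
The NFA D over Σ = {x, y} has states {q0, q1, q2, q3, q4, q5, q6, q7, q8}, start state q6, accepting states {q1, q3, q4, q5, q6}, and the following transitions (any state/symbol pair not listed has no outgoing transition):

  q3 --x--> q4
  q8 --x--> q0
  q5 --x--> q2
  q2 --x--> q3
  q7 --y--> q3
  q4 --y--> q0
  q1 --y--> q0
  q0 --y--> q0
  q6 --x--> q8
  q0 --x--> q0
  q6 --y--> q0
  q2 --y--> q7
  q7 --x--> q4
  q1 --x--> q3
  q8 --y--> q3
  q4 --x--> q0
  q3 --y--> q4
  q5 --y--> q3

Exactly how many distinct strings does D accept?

The useful subgraph on states {q3, q4, q6, q8} is acyclic, so L(D) is finite; the longest accepting path visits 4 useful states, giving maximum string length 3.
Counting accepting paths from q6 by length: 1 of length 0, 1 of length 2, 2 of length 3. Total 4.

4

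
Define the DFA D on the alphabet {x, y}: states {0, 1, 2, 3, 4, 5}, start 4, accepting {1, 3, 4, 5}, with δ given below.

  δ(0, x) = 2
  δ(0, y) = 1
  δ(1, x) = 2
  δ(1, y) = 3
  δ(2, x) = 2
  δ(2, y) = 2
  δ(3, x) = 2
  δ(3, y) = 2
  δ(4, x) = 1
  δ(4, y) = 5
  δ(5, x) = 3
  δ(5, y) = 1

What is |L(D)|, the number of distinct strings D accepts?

7

The useful subgraph on states {1, 3, 4, 5} is acyclic, so L(D) is finite; the longest accepting path visits 4 useful states, giving maximum string length 3.
Counting accepting paths from 4 by length: 1 of length 0, 2 of length 1, 3 of length 2, 1 of length 3. Total 7.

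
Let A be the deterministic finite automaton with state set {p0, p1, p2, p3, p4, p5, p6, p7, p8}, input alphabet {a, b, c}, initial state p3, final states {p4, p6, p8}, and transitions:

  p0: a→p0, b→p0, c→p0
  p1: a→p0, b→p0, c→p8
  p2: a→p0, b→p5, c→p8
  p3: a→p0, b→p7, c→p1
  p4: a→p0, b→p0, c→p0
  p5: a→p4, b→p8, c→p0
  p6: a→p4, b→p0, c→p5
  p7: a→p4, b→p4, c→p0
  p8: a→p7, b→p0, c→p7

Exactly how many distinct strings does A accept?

The useful subgraph on states {p1, p3, p4, p7, p8} is acyclic, so L(A) is finite; the longest accepting path visits 5 useful states, giving maximum string length 4.
Counting accepting paths from p3 by length: 3 of length 2, 4 of length 4. Total 7.

7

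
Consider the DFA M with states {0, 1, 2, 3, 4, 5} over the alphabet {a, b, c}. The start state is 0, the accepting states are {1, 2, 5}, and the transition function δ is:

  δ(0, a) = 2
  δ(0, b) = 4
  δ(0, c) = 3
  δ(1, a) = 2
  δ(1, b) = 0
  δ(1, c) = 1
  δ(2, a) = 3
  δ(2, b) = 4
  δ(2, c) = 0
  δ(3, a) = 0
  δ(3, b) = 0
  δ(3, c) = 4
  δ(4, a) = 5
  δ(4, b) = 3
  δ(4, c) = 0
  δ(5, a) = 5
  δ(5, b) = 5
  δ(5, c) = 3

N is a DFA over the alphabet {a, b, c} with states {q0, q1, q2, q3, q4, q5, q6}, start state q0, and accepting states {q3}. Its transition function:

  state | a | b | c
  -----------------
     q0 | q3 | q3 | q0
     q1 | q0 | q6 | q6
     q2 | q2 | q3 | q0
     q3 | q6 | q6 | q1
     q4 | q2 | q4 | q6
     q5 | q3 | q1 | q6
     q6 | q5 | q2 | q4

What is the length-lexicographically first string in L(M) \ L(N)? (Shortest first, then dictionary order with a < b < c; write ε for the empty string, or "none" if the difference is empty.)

The string ba is accepted by M but not by N.
No shorter string lies in the difference, and ba is the lexicographically first length-2 string in L(M) \ L(N).

ba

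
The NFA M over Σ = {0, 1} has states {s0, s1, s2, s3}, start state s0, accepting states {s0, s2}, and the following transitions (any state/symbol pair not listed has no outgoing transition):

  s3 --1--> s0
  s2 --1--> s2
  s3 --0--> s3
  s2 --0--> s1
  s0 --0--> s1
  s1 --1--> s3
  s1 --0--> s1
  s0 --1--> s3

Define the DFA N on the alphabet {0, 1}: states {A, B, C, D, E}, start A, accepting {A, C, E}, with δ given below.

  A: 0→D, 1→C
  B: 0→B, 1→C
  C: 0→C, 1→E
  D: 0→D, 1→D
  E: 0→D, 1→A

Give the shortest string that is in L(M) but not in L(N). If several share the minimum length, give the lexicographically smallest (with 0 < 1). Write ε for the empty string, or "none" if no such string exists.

011

The string 011 is accepted by M but not by N.
No shorter string lies in the difference, and 011 is the lexicographically first length-3 string in L(M) \ L(N).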